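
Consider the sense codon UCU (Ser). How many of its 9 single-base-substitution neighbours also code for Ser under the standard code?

3

Position 1: none → 0 synonymous.
Position 2: none → 0 synonymous.
Position 3: UCC, UCA, UCG → 3 synonymous.
Total: 0 + 0 + 3 = 3.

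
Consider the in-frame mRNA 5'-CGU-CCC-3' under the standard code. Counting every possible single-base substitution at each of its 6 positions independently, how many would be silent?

Codon 1 (CGU, Arg): 3 synonymous substitutions.
Codon 2 (CCC, Pro): 3 synonymous substitutions.
Total: 3 + 3 = 6.

6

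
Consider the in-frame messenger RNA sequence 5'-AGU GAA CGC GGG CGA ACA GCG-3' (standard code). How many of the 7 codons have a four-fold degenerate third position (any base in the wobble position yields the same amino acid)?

5

Codon 1 AGU (Ser): third position 2-fold.
Codon 2 GAA (Glu): third position 2-fold.
Codon 3 CGC (Arg): third position 4-fold.
Codon 4 GGG (Gly): third position 4-fold.
Codon 5 CGA (Arg): third position 4-fold.
Codon 6 ACA (Thr): third position 4-fold.
Codon 7 GCG (Ala): third position 4-fold.
Four-fold degenerate third positions: 5.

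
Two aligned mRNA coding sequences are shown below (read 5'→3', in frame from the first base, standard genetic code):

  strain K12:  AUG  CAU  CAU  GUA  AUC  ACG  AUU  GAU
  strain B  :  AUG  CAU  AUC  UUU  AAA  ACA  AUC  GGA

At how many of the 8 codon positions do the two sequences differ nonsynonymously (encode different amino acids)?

4

Codon 1: AUG Met / AUG Met — identical.
Codon 2: CAU His / CAU His — identical.
Codon 3: CAU His / AUC Ile — nonsynonymous.
Codon 4: GUA Val / UUU Phe — nonsynonymous.
Codon 5: AUC Ile / AAA Lys — nonsynonymous.
Codon 6: ACG Thr / ACA Thr — synonymous.
Codon 7: AUU Ile / AUC Ile — synonymous.
Codon 8: GAU Asp / GGA Gly — nonsynonymous.
Nonsynonymous differences: 4.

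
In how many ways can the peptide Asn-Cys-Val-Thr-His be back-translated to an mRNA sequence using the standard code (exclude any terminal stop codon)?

128

Asn: 2 codons.
Cys: 2 codons.
Val: 4 codons.
Thr: 4 codons.
His: 2 codons.
2 × 2 × 4 × 4 × 2 = 128.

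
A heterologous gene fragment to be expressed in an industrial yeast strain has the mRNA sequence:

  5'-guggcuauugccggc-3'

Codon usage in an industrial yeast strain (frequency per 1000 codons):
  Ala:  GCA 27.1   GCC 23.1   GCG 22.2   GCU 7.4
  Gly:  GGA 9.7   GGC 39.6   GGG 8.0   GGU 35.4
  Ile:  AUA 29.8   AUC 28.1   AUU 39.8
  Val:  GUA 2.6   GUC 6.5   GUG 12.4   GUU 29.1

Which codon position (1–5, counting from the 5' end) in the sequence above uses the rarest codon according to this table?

2

Codon 1 GUG (Val): 12.4 per 1000.
Codon 2 GCU (Ala): 7.4 per 1000.
Codon 3 AUU (Ile): 39.8 per 1000.
Codon 4 GCC (Ala): 23.1 per 1000.
Codon 5 GGC (Gly): 39.6 per 1000.
Lowest frequency is 7.4 at codon 2.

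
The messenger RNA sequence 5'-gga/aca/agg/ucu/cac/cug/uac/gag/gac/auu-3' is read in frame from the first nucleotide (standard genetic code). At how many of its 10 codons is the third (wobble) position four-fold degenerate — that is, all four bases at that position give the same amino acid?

Codon 1 GGA (Gly): third position 4-fold.
Codon 2 ACA (Thr): third position 4-fold.
Codon 3 AGG (Arg): third position 2-fold.
Codon 4 UCU (Ser): third position 4-fold.
Codon 5 CAC (His): third position 2-fold.
Codon 6 CUG (Leu): third position 4-fold.
Codon 7 UAC (Tyr): third position 2-fold.
Codon 8 GAG (Glu): third position 2-fold.
Codon 9 GAC (Asp): third position 2-fold.
Codon 10 AUU (Ile): third position 3-fold.
Four-fold degenerate third positions: 4.

4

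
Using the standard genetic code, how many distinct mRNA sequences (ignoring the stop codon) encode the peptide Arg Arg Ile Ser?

648

Arg: 6 codons.
Arg: 6 codons.
Ile: 3 codons.
Ser: 6 codons.
6 × 6 × 3 × 6 = 648.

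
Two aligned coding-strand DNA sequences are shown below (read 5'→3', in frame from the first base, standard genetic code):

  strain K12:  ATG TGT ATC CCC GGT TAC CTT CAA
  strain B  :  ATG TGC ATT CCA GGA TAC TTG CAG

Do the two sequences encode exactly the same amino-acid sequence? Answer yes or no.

Codon 1: ATG Met / ATG Met — identical.
Codon 2: TGT Cys / TGC Cys — synonymous.
Codon 3: ATC Ile / ATT Ile — synonymous.
Codon 4: CCC Pro / CCA Pro — synonymous.
Codon 5: GGT Gly / GGA Gly — synonymous.
Codon 6: TAC Tyr / TAC Tyr — identical.
Codon 7: CTT Leu / TTG Leu — synonymous.
Codon 8: CAA Gln / CAG Gln — synonymous.
Nonsynonymous differences: 0 → same protein.

yes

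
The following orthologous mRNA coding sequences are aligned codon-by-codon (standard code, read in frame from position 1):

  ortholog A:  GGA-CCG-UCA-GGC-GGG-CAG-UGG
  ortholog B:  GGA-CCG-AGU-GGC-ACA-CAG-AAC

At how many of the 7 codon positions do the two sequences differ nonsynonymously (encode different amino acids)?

Codon 1: GGA Gly / GGA Gly — identical.
Codon 2: CCG Pro / CCG Pro — identical.
Codon 3: UCA Ser / AGU Ser — synonymous.
Codon 4: GGC Gly / GGC Gly — identical.
Codon 5: GGG Gly / ACA Thr — nonsynonymous.
Codon 6: CAG Gln / CAG Gln — identical.
Codon 7: UGG Trp / AAC Asn — nonsynonymous.
Nonsynonymous differences: 2.

2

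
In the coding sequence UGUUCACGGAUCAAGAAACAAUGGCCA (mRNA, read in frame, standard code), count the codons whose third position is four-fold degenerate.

Codon 1 UGU (Cys): third position 2-fold.
Codon 2 UCA (Ser): third position 4-fold.
Codon 3 CGG (Arg): third position 4-fold.
Codon 4 AUC (Ile): third position 3-fold.
Codon 5 AAG (Lys): third position 2-fold.
Codon 6 AAA (Lys): third position 2-fold.
Codon 7 CAA (Gln): third position 2-fold.
Codon 8 UGG (Trp): third position 1-fold.
Codon 9 CCA (Pro): third position 4-fold.
Four-fold degenerate third positions: 3.

3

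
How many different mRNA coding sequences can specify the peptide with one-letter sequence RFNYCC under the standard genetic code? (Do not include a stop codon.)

192

Arg: 6 codons.
Phe: 2 codons.
Asn: 2 codons.
Tyr: 2 codons.
Cys: 2 codons.
Cys: 2 codons.
6 × 2 × 2 × 2 × 2 × 2 = 192.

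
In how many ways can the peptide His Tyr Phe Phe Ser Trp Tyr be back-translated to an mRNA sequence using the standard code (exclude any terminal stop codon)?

His: 2 codons.
Tyr: 2 codons.
Phe: 2 codons.
Phe: 2 codons.
Ser: 6 codons.
Trp: 1 codon.
Tyr: 2 codons.
2 × 2 × 2 × 2 × 6 × 1 × 2 = 192.

192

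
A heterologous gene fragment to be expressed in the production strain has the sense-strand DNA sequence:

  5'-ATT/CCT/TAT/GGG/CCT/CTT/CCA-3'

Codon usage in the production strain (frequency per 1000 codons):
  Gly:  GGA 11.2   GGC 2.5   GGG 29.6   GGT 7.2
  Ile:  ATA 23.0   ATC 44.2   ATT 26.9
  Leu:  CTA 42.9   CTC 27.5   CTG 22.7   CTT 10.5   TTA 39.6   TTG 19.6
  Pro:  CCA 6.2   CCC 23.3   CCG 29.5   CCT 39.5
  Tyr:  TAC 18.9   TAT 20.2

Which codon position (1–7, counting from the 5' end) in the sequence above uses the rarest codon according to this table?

7

Codon 1 ATT (Ile): 26.9 per 1000.
Codon 2 CCT (Pro): 39.5 per 1000.
Codon 3 TAT (Tyr): 20.2 per 1000.
Codon 4 GGG (Gly): 29.6 per 1000.
Codon 5 CCT (Pro): 39.5 per 1000.
Codon 6 CTT (Leu): 10.5 per 1000.
Codon 7 CCA (Pro): 6.2 per 1000.
Lowest frequency is 6.2 at codon 7.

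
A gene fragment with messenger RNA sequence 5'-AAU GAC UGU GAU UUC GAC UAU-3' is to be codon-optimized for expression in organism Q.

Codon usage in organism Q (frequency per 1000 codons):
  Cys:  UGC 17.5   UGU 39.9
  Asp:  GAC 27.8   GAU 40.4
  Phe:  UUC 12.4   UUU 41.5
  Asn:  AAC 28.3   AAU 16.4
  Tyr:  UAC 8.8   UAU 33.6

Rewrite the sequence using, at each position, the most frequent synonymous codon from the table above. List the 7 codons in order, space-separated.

AAC GAU UGU GAU UUU GAU UAU

Codon 1 (Asn): best is AAC at 28.3.
Codon 2 (Asp): best is GAU at 40.4.
Codon 3 (Cys): best is UGU at 39.9.
Codon 4 (Asp): best is GAU at 40.4.
Codon 5 (Phe): best is UUU at 41.5.
Codon 6 (Asp): best is GAU at 40.4.
Codon 7 (Tyr): best is UAU at 33.6.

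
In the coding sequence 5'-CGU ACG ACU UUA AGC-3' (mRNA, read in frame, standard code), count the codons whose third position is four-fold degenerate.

Codon 1 CGU (Arg): third position 4-fold.
Codon 2 ACG (Thr): third position 4-fold.
Codon 3 ACU (Thr): third position 4-fold.
Codon 4 UUA (Leu): third position 2-fold.
Codon 5 AGC (Ser): third position 2-fold.
Four-fold degenerate third positions: 3.

3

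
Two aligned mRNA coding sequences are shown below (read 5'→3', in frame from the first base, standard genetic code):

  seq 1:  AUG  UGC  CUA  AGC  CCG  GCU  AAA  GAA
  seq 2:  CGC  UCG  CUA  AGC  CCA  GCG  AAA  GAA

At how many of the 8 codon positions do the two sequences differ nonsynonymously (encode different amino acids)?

Codon 1: AUG Met / CGC Arg — nonsynonymous.
Codon 2: UGC Cys / UCG Ser — nonsynonymous.
Codon 3: CUA Leu / CUA Leu — identical.
Codon 4: AGC Ser / AGC Ser — identical.
Codon 5: CCG Pro / CCA Pro — synonymous.
Codon 6: GCU Ala / GCG Ala — synonymous.
Codon 7: AAA Lys / AAA Lys — identical.
Codon 8: GAA Glu / GAA Glu — identical.
Nonsynonymous differences: 2.

2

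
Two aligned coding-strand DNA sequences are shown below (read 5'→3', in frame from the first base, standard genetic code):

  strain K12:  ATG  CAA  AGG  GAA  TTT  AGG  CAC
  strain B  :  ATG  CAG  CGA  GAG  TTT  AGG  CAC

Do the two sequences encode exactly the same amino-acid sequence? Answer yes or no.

yes

Codon 1: ATG Met / ATG Met — identical.
Codon 2: CAA Gln / CAG Gln — synonymous.
Codon 3: AGG Arg / CGA Arg — synonymous.
Codon 4: GAA Glu / GAG Glu — synonymous.
Codon 5: TTT Phe / TTT Phe — identical.
Codon 6: AGG Arg / AGG Arg — identical.
Codon 7: CAC His / CAC His — identical.
Nonsynonymous differences: 0 → same protein.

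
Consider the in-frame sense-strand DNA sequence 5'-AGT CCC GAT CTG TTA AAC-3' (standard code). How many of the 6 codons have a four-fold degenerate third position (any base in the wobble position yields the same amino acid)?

2

Codon 1 AGT (Ser): third position 2-fold.
Codon 2 CCC (Pro): third position 4-fold.
Codon 3 GAT (Asp): third position 2-fold.
Codon 4 CTG (Leu): third position 4-fold.
Codon 5 TTA (Leu): third position 2-fold.
Codon 6 AAC (Asn): third position 2-fold.
Four-fold degenerate third positions: 2.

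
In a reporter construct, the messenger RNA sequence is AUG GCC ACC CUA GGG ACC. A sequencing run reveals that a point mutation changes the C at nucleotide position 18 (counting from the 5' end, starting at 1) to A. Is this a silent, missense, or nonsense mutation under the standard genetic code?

silent

Position 18 falls in codon 6: ACC → Thr.
After the substitution the codon is ACA → Thr.
Both encode Thr, so the change is synonymous.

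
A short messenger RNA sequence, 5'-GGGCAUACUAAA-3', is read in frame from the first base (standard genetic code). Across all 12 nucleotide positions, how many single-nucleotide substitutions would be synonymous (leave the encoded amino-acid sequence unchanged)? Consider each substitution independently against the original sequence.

8

Codon 1 (GGG, Gly): 3 synonymous substitutions.
Codon 2 (CAU, His): 1 synonymous substitution.
Codon 3 (ACU, Thr): 3 synonymous substitutions.
Codon 4 (AAA, Lys): 1 synonymous substitution.
Total: 3 + 1 + 3 + 1 = 8.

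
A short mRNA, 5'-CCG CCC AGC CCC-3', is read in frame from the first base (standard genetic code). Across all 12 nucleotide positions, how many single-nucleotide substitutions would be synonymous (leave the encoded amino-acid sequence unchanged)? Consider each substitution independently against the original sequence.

10

Codon 1 (CCG, Pro): 3 synonymous substitutions.
Codon 2 (CCC, Pro): 3 synonymous substitutions.
Codon 3 (AGC, Ser): 1 synonymous substitution.
Codon 4 (CCC, Pro): 3 synonymous substitutions.
Total: 3 + 3 + 1 + 3 = 10.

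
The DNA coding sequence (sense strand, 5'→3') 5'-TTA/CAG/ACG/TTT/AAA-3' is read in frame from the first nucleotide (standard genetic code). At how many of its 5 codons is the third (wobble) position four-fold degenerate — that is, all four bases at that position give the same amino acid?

1

Codon 1 TTA (Leu): third position 2-fold.
Codon 2 CAG (Gln): third position 2-fold.
Codon 3 ACG (Thr): third position 4-fold.
Codon 4 TTT (Phe): third position 2-fold.
Codon 5 AAA (Lys): third position 2-fold.
Four-fold degenerate third positions: 1.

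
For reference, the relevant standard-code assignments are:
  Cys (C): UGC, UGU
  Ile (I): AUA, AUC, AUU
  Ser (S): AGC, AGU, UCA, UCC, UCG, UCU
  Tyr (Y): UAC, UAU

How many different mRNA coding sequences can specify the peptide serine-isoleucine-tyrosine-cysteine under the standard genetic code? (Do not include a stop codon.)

Ser: 6 codons.
Ile: 3 codons.
Tyr: 2 codons.
Cys: 2 codons.
6 × 3 × 2 × 2 = 72.

72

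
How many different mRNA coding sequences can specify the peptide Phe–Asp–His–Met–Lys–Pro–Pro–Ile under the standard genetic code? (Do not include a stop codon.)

Phe: 2 codons.
Asp: 2 codons.
His: 2 codons.
Met: 1 codon.
Lys: 2 codons.
Pro: 4 codons.
Pro: 4 codons.
Ile: 3 codons.
2 × 2 × 2 × 1 × 2 × 4 × 4 × 3 = 768.

768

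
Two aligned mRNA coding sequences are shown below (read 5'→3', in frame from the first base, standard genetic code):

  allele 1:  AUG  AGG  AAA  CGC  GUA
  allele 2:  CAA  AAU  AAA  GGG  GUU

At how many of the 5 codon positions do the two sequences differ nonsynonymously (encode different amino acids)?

3

Codon 1: AUG Met / CAA Gln — nonsynonymous.
Codon 2: AGG Arg / AAU Asn — nonsynonymous.
Codon 3: AAA Lys / AAA Lys — identical.
Codon 4: CGC Arg / GGG Gly — nonsynonymous.
Codon 5: GUA Val / GUU Val — synonymous.
Nonsynonymous differences: 3.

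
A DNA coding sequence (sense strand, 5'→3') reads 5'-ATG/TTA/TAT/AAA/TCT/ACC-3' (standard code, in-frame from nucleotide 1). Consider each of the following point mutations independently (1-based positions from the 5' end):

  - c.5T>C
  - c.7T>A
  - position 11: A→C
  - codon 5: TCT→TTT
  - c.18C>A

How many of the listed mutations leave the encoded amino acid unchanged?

1

Codon 2: TTA (Leu) → TCA (Ser) — missense.
Codon 3: TAT (Tyr) → AAT (Asn) — missense.
Codon 4: AAA (Lys) → ACA (Thr) — missense.
Codon 5: TCT (Ser) → TTT (Phe) — missense.
Codon 6: ACC (Thr) → ACA (Thr) — synonymous.
Synonymous: 1 of 5.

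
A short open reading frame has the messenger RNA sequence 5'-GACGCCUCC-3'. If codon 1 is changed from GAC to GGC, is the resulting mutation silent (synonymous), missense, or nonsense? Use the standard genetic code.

missense

Position 2 falls in codon 1: GAC → Asp.
After the substitution the codon is GGC → Gly.
Asp ≠ Gly, so this is a missense mutation.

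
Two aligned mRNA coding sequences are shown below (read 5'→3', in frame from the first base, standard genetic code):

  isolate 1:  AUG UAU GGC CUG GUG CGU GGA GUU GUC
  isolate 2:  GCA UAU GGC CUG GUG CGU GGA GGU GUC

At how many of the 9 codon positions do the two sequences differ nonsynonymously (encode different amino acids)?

Codon 1: AUG Met / GCA Ala — nonsynonymous.
Codon 2: UAU Tyr / UAU Tyr — identical.
Codon 3: GGC Gly / GGC Gly — identical.
Codon 4: CUG Leu / CUG Leu — identical.
Codon 5: GUG Val / GUG Val — identical.
Codon 6: CGU Arg / CGU Arg — identical.
Codon 7: GGA Gly / GGA Gly — identical.
Codon 8: GUU Val / GGU Gly — nonsynonymous.
Codon 9: GUC Val / GUC Val — identical.
Nonsynonymous differences: 2.

2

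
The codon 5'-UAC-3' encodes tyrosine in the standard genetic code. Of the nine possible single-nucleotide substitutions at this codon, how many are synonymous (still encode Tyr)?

1

Position 1: none → 0 synonymous.
Position 2: none → 0 synonymous.
Position 3: UAU → 1 synonymous.
Total: 0 + 0 + 1 = 1.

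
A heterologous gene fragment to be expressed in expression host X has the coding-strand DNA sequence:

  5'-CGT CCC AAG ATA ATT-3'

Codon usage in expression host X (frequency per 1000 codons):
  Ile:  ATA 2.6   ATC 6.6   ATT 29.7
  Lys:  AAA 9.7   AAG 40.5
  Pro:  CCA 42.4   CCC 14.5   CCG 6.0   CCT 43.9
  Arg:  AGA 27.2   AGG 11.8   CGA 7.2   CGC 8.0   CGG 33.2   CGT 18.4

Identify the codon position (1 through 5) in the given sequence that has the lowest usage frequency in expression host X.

4

Codon 1 CGT (Arg): 18.4 per 1000.
Codon 2 CCC (Pro): 14.5 per 1000.
Codon 3 AAG (Lys): 40.5 per 1000.
Codon 4 ATA (Ile): 2.6 per 1000.
Codon 5 ATT (Ile): 29.7 per 1000.
Lowest frequency is 2.6 at codon 4.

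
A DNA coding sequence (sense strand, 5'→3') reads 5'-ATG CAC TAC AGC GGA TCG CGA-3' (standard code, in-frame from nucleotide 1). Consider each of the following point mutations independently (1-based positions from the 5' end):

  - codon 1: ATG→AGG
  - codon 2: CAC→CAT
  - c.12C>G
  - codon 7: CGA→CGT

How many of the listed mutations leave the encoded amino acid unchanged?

2

Codon 1: ATG (Met) → AGG (Arg) — missense.
Codon 2: CAC (His) → CAT (His) — synonymous.
Codon 4: AGC (Ser) → AGG (Arg) — missense.
Codon 7: CGA (Arg) → CGT (Arg) — synonymous.
Synonymous: 2 of 4.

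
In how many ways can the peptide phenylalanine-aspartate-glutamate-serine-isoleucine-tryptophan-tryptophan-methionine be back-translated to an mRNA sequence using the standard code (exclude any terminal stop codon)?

144

Phe: 2 codons.
Asp: 2 codons.
Glu: 2 codons.
Ser: 6 codons.
Ile: 3 codons.
Trp: 1 codon.
Trp: 1 codon.
Met: 1 codon.
2 × 2 × 2 × 6 × 3 × 1 × 1 × 1 = 144.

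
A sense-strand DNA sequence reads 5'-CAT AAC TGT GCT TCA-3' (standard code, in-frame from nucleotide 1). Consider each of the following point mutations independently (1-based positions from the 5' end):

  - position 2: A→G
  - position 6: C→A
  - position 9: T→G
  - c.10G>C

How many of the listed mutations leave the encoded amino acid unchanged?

Codon 1: CAT (His) → CGT (Arg) — missense.
Codon 2: AAC (Asn) → AAA (Lys) — missense.
Codon 3: TGT (Cys) → TGG (Trp) — missense.
Codon 4: GCT (Ala) → CCT (Pro) — missense.
Synonymous: 0 of 4.

0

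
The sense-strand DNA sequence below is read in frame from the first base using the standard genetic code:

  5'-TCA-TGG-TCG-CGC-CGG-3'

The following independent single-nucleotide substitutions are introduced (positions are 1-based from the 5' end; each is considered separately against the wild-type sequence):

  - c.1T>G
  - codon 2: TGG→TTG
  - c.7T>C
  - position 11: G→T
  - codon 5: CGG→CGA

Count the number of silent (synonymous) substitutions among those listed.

1

Codon 1: TCA (Ser) → GCA (Ala) — missense.
Codon 2: TGG (Trp) → TTG (Leu) — missense.
Codon 3: TCG (Ser) → CCG (Pro) — missense.
Codon 4: CGC (Arg) → CTC (Leu) — missense.
Codon 5: CGG (Arg) → CGA (Arg) — synonymous.
Synonymous: 1 of 5.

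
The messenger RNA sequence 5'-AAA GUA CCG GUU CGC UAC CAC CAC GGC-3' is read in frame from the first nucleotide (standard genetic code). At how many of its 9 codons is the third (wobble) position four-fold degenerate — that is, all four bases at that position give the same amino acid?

5

Codon 1 AAA (Lys): third position 2-fold.
Codon 2 GUA (Val): third position 4-fold.
Codon 3 CCG (Pro): third position 4-fold.
Codon 4 GUU (Val): third position 4-fold.
Codon 5 CGC (Arg): third position 4-fold.
Codon 6 UAC (Tyr): third position 2-fold.
Codon 7 CAC (His): third position 2-fold.
Codon 8 CAC (His): third position 2-fold.
Codon 9 GGC (Gly): third position 4-fold.
Four-fold degenerate third positions: 5.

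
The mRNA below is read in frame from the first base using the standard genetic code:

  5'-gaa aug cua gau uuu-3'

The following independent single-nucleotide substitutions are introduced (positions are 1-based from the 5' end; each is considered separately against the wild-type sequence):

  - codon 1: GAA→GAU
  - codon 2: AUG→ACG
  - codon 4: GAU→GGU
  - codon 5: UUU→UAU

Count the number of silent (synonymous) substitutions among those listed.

Codon 1: GAA (Glu) → GAU (Asp) — missense.
Codon 2: AUG (Met) → ACG (Thr) — missense.
Codon 4: GAU (Asp) → GGU (Gly) — missense.
Codon 5: UUU (Phe) → UAU (Tyr) — missense.
Synonymous: 0 of 4.

0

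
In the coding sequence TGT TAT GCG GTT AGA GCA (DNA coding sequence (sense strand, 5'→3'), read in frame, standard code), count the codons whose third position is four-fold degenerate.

3

Codon 1 TGT (Cys): third position 2-fold.
Codon 2 TAT (Tyr): third position 2-fold.
Codon 3 GCG (Ala): third position 4-fold.
Codon 4 GTT (Val): third position 4-fold.
Codon 5 AGA (Arg): third position 2-fold.
Codon 6 GCA (Ala): third position 4-fold.
Four-fold degenerate third positions: 3.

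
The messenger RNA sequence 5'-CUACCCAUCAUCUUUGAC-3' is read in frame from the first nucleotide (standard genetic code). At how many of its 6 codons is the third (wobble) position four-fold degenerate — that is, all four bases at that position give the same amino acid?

2

Codon 1 CUA (Leu): third position 4-fold.
Codon 2 CCC (Pro): third position 4-fold.
Codon 3 AUC (Ile): third position 3-fold.
Codon 4 AUC (Ile): third position 3-fold.
Codon 5 UUU (Phe): third position 2-fold.
Codon 6 GAC (Asp): third position 2-fold.
Four-fold degenerate third positions: 2.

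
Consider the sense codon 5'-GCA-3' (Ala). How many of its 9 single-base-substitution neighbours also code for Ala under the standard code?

3

Position 1: none → 0 synonymous.
Position 2: none → 0 synonymous.
Position 3: GCU, GCC, GCG → 3 synonymous.
Total: 0 + 0 + 3 = 3.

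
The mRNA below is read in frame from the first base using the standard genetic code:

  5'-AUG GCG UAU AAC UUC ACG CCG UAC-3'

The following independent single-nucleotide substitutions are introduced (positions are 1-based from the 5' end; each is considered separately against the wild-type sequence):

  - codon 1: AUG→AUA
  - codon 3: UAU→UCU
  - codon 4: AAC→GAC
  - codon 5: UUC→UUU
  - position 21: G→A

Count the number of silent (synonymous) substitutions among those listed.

2

Codon 1: AUG (Met) → AUA (Ile) — missense.
Codon 3: UAU (Tyr) → UCU (Ser) — missense.
Codon 4: AAC (Asn) → GAC (Asp) — missense.
Codon 5: UUC (Phe) → UUU (Phe) — synonymous.
Codon 7: CCG (Pro) → CCA (Pro) — synonymous.
Synonymous: 2 of 5.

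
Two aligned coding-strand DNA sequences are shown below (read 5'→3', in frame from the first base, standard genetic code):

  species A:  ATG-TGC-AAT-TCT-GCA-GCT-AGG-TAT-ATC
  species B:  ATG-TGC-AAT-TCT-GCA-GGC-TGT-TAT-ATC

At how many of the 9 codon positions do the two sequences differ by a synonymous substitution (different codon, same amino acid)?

Codon 1: ATG Met / ATG Met — identical.
Codon 2: TGC Cys / TGC Cys — identical.
Codon 3: AAT Asn / AAT Asn — identical.
Codon 4: TCT Ser / TCT Ser — identical.
Codon 5: GCA Ala / GCA Ala — identical.
Codon 6: GCT Ala / GGC Gly — nonsynonymous.
Codon 7: AGG Arg / TGT Cys — nonsynonymous.
Codon 8: TAT Tyr / TAT Tyr — identical.
Codon 9: ATC Ile / ATC Ile — identical.
Synonymous differences: 0.

0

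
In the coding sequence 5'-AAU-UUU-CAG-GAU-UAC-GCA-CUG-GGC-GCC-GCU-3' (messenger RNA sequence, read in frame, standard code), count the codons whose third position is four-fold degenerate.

5

Codon 1 AAU (Asn): third position 2-fold.
Codon 2 UUU (Phe): third position 2-fold.
Codon 3 CAG (Gln): third position 2-fold.
Codon 4 GAU (Asp): third position 2-fold.
Codon 5 UAC (Tyr): third position 2-fold.
Codon 6 GCA (Ala): third position 4-fold.
Codon 7 CUG (Leu): third position 4-fold.
Codon 8 GGC (Gly): third position 4-fold.
Codon 9 GCC (Ala): third position 4-fold.
Codon 10 GCU (Ala): third position 4-fold.
Four-fold degenerate third positions: 5.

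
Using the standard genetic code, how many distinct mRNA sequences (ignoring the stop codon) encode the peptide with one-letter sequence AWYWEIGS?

Ala: 4 codons.
Trp: 1 codon.
Tyr: 2 codons.
Trp: 1 codon.
Glu: 2 codons.
Ile: 3 codons.
Gly: 4 codons.
Ser: 6 codons.
4 × 1 × 2 × 1 × 2 × 3 × 4 × 6 = 1152.

1152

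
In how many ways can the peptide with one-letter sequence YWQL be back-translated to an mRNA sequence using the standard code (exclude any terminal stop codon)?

Tyr: 2 codons.
Trp: 1 codon.
Gln: 2 codons.
Leu: 6 codons.
2 × 1 × 2 × 6 = 24.

24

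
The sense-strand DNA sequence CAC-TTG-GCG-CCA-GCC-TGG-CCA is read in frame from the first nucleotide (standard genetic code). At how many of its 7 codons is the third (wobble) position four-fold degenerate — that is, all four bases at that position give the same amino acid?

Codon 1 CAC (His): third position 2-fold.
Codon 2 TTG (Leu): third position 2-fold.
Codon 3 GCG (Ala): third position 4-fold.
Codon 4 CCA (Pro): third position 4-fold.
Codon 5 GCC (Ala): third position 4-fold.
Codon 6 TGG (Trp): third position 1-fold.
Codon 7 CCA (Pro): third position 4-fold.
Four-fold degenerate third positions: 4.

4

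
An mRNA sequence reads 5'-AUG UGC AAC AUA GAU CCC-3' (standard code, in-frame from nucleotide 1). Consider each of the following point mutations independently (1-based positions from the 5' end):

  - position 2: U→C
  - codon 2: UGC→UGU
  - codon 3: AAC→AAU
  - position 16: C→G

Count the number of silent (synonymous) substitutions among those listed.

Codon 1: AUG (Met) → ACG (Thr) — missense.
Codon 2: UGC (Cys) → UGU (Cys) — synonymous.
Codon 3: AAC (Asn) → AAU (Asn) — synonymous.
Codon 6: CCC (Pro) → GCC (Ala) — missense.
Synonymous: 2 of 4.

2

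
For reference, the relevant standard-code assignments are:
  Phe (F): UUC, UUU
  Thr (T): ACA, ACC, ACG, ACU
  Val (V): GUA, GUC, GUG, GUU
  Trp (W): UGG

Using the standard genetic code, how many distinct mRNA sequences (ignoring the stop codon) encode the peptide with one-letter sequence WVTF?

Trp: 1 codon.
Val: 4 codons.
Thr: 4 codons.
Phe: 2 codons.
1 × 4 × 4 × 2 = 32.

32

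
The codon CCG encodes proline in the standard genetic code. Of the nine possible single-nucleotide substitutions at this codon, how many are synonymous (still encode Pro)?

3

Position 1: none → 0 synonymous.
Position 2: none → 0 synonymous.
Position 3: CCU, CCC, CCA → 3 synonymous.
Total: 0 + 0 + 3 = 3.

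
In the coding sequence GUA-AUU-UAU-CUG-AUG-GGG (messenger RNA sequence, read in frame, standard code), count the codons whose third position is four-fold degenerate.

Codon 1 GUA (Val): third position 4-fold.
Codon 2 AUU (Ile): third position 3-fold.
Codon 3 UAU (Tyr): third position 2-fold.
Codon 4 CUG (Leu): third position 4-fold.
Codon 5 AUG (Met): third position 1-fold.
Codon 6 GGG (Gly): third position 4-fold.
Four-fold degenerate third positions: 3.

3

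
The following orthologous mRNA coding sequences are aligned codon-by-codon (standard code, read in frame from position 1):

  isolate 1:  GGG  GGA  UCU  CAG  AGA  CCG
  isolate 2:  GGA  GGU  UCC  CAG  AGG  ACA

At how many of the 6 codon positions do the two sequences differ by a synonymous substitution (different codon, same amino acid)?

4

Codon 1: GGG Gly / GGA Gly — synonymous.
Codon 2: GGA Gly / GGU Gly — synonymous.
Codon 3: UCU Ser / UCC Ser — synonymous.
Codon 4: CAG Gln / CAG Gln — identical.
Codon 5: AGA Arg / AGG Arg — synonymous.
Codon 6: CCG Pro / ACA Thr — nonsynonymous.
Synonymous differences: 4.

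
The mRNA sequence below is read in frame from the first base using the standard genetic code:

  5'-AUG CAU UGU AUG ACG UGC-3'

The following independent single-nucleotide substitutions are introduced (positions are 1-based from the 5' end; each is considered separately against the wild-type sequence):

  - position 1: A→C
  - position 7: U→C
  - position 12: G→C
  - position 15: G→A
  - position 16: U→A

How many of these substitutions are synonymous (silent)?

Codon 1: AUG (Met) → CUG (Leu) — missense.
Codon 3: UGU (Cys) → CGU (Arg) — missense.
Codon 4: AUG (Met) → AUC (Ile) — missense.
Codon 5: ACG (Thr) → ACA (Thr) — synonymous.
Codon 6: UGC (Cys) → AGC (Ser) — missense.
Synonymous: 1 of 5.

1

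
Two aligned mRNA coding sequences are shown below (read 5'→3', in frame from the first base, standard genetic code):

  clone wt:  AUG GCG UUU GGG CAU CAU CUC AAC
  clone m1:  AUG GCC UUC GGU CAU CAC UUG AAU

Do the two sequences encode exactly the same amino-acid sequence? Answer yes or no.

yes

Codon 1: AUG Met / AUG Met — identical.
Codon 2: GCG Ala / GCC Ala — synonymous.
Codon 3: UUU Phe / UUC Phe — synonymous.
Codon 4: GGG Gly / GGU Gly — synonymous.
Codon 5: CAU His / CAU His — identical.
Codon 6: CAU His / CAC His — synonymous.
Codon 7: CUC Leu / UUG Leu — synonymous.
Codon 8: AAC Asn / AAU Asn — synonymous.
Nonsynonymous differences: 0 → same protein.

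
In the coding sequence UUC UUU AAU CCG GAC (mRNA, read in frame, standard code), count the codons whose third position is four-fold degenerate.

Codon 1 UUC (Phe): third position 2-fold.
Codon 2 UUU (Phe): third position 2-fold.
Codon 3 AAU (Asn): third position 2-fold.
Codon 4 CCG (Pro): third position 4-fold.
Codon 5 GAC (Asp): third position 2-fold.
Four-fold degenerate third positions: 1.

1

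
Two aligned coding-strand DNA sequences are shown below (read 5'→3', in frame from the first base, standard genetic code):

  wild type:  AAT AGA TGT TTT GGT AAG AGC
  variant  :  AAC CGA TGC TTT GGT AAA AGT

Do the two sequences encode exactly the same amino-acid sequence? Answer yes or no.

Codon 1: AAT Asn / AAC Asn — synonymous.
Codon 2: AGA Arg / CGA Arg — synonymous.
Codon 3: TGT Cys / TGC Cys — synonymous.
Codon 4: TTT Phe / TTT Phe — identical.
Codon 5: GGT Gly / GGT Gly — identical.
Codon 6: AAG Lys / AAA Lys — synonymous.
Codon 7: AGC Ser / AGT Ser — synonymous.
Nonsynonymous differences: 0 → same protein.

yes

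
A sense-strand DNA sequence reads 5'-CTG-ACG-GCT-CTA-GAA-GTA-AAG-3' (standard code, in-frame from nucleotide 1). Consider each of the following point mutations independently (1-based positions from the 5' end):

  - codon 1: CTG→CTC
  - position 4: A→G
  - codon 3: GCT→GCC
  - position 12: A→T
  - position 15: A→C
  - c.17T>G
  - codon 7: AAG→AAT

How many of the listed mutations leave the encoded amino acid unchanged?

3

Codon 1: CTG (Leu) → CTC (Leu) — synonymous.
Codon 2: ACG (Thr) → GCG (Ala) — missense.
Codon 3: GCT (Ala) → GCC (Ala) — synonymous.
Codon 4: CTA (Leu) → CTT (Leu) — synonymous.
Codon 5: GAA (Glu) → GAC (Asp) — missense.
Codon 6: GTA (Val) → GGA (Gly) — missense.
Codon 7: AAG (Lys) → AAT (Asn) — missense.
Synonymous: 3 of 7.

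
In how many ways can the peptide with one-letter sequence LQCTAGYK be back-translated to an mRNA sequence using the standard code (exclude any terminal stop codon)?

Leu: 6 codons.
Gln: 2 codons.
Cys: 2 codons.
Thr: 4 codons.
Ala: 4 codons.
Gly: 4 codons.
Tyr: 2 codons.
Lys: 2 codons.
6 × 2 × 2 × 4 × 4 × 4 × 2 × 2 = 6144.

6144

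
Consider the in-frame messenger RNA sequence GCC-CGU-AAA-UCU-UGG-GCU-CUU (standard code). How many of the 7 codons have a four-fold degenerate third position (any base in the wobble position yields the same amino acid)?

Codon 1 GCC (Ala): third position 4-fold.
Codon 2 CGU (Arg): third position 4-fold.
Codon 3 AAA (Lys): third position 2-fold.
Codon 4 UCU (Ser): third position 4-fold.
Codon 5 UGG (Trp): third position 1-fold.
Codon 6 GCU (Ala): third position 4-fold.
Codon 7 CUU (Leu): third position 4-fold.
Four-fold degenerate third positions: 5.

5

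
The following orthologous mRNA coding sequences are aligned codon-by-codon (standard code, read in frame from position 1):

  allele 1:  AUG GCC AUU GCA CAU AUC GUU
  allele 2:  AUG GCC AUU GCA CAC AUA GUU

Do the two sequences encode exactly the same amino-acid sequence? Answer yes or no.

Codon 1: AUG Met / AUG Met — identical.
Codon 2: GCC Ala / GCC Ala — identical.
Codon 3: AUU Ile / AUU Ile — identical.
Codon 4: GCA Ala / GCA Ala — identical.
Codon 5: CAU His / CAC His — synonymous.
Codon 6: AUC Ile / AUA Ile — synonymous.
Codon 7: GUU Val / GUU Val — identical.
Nonsynonymous differences: 0 → same protein.

yes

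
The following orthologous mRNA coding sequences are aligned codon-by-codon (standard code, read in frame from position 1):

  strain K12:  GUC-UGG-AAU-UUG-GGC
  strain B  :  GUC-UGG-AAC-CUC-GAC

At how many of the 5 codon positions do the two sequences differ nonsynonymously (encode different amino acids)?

1

Codon 1: GUC Val / GUC Val — identical.
Codon 2: UGG Trp / UGG Trp — identical.
Codon 3: AAU Asn / AAC Asn — synonymous.
Codon 4: UUG Leu / CUC Leu — synonymous.
Codon 5: GGC Gly / GAC Asp — nonsynonymous.
Nonsynonymous differences: 1.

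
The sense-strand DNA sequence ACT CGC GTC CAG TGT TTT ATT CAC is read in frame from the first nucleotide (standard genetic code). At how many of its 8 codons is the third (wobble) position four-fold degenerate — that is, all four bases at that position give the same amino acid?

3

Codon 1 ACT (Thr): third position 4-fold.
Codon 2 CGC (Arg): third position 4-fold.
Codon 3 GTC (Val): third position 4-fold.
Codon 4 CAG (Gln): third position 2-fold.
Codon 5 TGT (Cys): third position 2-fold.
Codon 6 TTT (Phe): third position 2-fold.
Codon 7 ATT (Ile): third position 3-fold.
Codon 8 CAC (His): third position 2-fold.
Four-fold degenerate third positions: 3.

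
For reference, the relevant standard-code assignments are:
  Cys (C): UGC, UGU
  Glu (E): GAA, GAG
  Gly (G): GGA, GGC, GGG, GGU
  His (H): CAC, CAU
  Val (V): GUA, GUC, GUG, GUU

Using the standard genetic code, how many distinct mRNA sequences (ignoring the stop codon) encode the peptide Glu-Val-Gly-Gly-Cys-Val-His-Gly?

8192

Glu: 2 codons.
Val: 4 codons.
Gly: 4 codons.
Gly: 4 codons.
Cys: 2 codons.
Val: 4 codons.
His: 2 codons.
Gly: 4 codons.
2 × 4 × 4 × 4 × 2 × 4 × 2 × 4 = 8192.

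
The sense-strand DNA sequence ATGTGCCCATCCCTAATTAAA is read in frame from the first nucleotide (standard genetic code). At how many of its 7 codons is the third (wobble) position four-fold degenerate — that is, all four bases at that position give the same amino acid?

Codon 1 ATG (Met): third position 1-fold.
Codon 2 TGC (Cys): third position 2-fold.
Codon 3 CCA (Pro): third position 4-fold.
Codon 4 TCC (Ser): third position 4-fold.
Codon 5 CTA (Leu): third position 4-fold.
Codon 6 ATT (Ile): third position 3-fold.
Codon 7 AAA (Lys): third position 2-fold.
Four-fold degenerate third positions: 3.

3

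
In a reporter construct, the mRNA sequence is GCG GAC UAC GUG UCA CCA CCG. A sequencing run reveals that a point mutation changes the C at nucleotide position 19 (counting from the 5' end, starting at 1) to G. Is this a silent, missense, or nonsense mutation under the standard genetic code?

Position 19 falls in codon 7: CCG → Pro.
After the substitution the codon is GCG → Ala.
Pro ≠ Ala, so this is a missense mutation.

missense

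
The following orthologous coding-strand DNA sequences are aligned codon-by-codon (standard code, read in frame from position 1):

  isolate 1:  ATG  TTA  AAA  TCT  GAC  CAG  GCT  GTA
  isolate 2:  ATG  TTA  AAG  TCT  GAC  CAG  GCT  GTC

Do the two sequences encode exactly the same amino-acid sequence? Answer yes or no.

Codon 1: ATG Met / ATG Met — identical.
Codon 2: TTA Leu / TTA Leu — identical.
Codon 3: AAA Lys / AAG Lys — synonymous.
Codon 4: TCT Ser / TCT Ser — identical.
Codon 5: GAC Asp / GAC Asp — identical.
Codon 6: CAG Gln / CAG Gln — identical.
Codon 7: GCT Ala / GCT Ala — identical.
Codon 8: GTA Val / GTC Val — synonymous.
Nonsynonymous differences: 0 → same protein.

yes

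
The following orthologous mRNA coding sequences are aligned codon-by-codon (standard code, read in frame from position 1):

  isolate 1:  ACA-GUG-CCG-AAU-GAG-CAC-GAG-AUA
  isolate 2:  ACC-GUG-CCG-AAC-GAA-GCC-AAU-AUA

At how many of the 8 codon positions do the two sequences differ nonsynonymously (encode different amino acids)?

2

Codon 1: ACA Thr / ACC Thr — synonymous.
Codon 2: GUG Val / GUG Val — identical.
Codon 3: CCG Pro / CCG Pro — identical.
Codon 4: AAU Asn / AAC Asn — synonymous.
Codon 5: GAG Glu / GAA Glu — synonymous.
Codon 6: CAC His / GCC Ala — nonsynonymous.
Codon 7: GAG Glu / AAU Asn — nonsynonymous.
Codon 8: AUA Ile / AUA Ile — identical.
Nonsynonymous differences: 2.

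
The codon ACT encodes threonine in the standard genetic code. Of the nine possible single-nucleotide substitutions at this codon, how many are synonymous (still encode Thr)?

3

Position 1: none → 0 synonymous.
Position 2: none → 0 synonymous.
Position 3: ACC, ACA, ACG → 3 synonymous.
Total: 0 + 0 + 3 = 3.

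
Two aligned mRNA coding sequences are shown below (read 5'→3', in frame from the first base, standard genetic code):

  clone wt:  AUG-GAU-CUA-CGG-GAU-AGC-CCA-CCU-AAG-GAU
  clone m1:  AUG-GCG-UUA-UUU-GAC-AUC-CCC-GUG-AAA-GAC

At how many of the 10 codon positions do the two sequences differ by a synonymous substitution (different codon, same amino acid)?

5

Codon 1: AUG Met / AUG Met — identical.
Codon 2: GAU Asp / GCG Ala — nonsynonymous.
Codon 3: CUA Leu / UUA Leu — synonymous.
Codon 4: CGG Arg / UUU Phe — nonsynonymous.
Codon 5: GAU Asp / GAC Asp — synonymous.
Codon 6: AGC Ser / AUC Ile — nonsynonymous.
Codon 7: CCA Pro / CCC Pro — synonymous.
Codon 8: CCU Pro / GUG Val — nonsynonymous.
Codon 9: AAG Lys / AAA Lys — synonymous.
Codon 10: GAU Asp / GAC Asp — synonymous.
Synonymous differences: 5.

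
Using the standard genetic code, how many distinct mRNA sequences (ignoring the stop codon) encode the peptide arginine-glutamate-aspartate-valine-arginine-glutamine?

1152

Arg: 6 codons.
Glu: 2 codons.
Asp: 2 codons.
Val: 4 codons.
Arg: 6 codons.
Gln: 2 codons.
6 × 2 × 2 × 4 × 6 × 2 = 1152.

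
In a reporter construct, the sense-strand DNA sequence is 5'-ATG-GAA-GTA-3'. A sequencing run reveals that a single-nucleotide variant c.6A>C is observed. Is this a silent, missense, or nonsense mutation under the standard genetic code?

missense

Position 6 falls in codon 2: GAA → Glu.
After the substitution the codon is GAC → Asp.
Glu ≠ Asp, so this is a missense mutation.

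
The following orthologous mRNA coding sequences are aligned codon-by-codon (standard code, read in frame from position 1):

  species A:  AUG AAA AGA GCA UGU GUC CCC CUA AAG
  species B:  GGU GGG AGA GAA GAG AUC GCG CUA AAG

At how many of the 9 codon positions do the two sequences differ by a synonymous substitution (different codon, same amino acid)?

0

Codon 1: AUG Met / GGU Gly — nonsynonymous.
Codon 2: AAA Lys / GGG Gly — nonsynonymous.
Codon 3: AGA Arg / AGA Arg — identical.
Codon 4: GCA Ala / GAA Glu — nonsynonymous.
Codon 5: UGU Cys / GAG Glu — nonsynonymous.
Codon 6: GUC Val / AUC Ile — nonsynonymous.
Codon 7: CCC Pro / GCG Ala — nonsynonymous.
Codon 8: CUA Leu / CUA Leu — identical.
Codon 9: AAG Lys / AAG Lys — identical.
Synonymous differences: 0.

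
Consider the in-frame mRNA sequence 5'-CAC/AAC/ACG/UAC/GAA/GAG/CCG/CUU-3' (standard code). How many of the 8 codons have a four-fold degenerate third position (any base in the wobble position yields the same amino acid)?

Codon 1 CAC (His): third position 2-fold.
Codon 2 AAC (Asn): third position 2-fold.
Codon 3 ACG (Thr): third position 4-fold.
Codon 4 UAC (Tyr): third position 2-fold.
Codon 5 GAA (Glu): third position 2-fold.
Codon 6 GAG (Glu): third position 2-fold.
Codon 7 CCG (Pro): third position 4-fold.
Codon 8 CUU (Leu): third position 4-fold.
Four-fold degenerate third positions: 3.

3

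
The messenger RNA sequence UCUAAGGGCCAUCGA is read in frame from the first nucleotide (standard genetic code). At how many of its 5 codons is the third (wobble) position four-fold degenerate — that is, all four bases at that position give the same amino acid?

Codon 1 UCU (Ser): third position 4-fold.
Codon 2 AAG (Lys): third position 2-fold.
Codon 3 GGC (Gly): third position 4-fold.
Codon 4 CAU (His): third position 2-fold.
Codon 5 CGA (Arg): third position 4-fold.
Four-fold degenerate third positions: 3.

3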